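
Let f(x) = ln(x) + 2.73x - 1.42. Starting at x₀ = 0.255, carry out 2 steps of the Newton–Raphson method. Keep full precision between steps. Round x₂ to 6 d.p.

f'(x) = 1/x + 2.73
x_0 = 0.255000: f = -2.090342, f' = 6.651569 → x_1 = 0.255000 - (-2.090342)/(6.651569) = 0.569263
x_1 = 0.569263: f = -0.429325, f' = 4.486657 → x_2 = 0.569263 - (-0.429325)/(4.486657) = 0.664952

0.664952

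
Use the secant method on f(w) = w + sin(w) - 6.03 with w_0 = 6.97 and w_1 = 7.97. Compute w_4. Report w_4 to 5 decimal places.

Secant update: w_(k+1) = w_k − f(w_k)·(w_k − w_(k-1))/(f(w_k) − f(w_(k-1))).
f(w_0) = 1.574077, f(w_1) = 2.933277
w_2 = 7.970000 - (2.933277)·(7.970000 - 6.970000)/(2.933277 - (1.574077)) = 5.811909; f(w_2) = -0.672115
w_3 = 5.811909 - (-0.672115)·(5.811909 - 7.970000)/(-0.672115 - (2.933277)) = 6.214219; f(w_3) = 0.115307
w_4 = 6.214219 - (0.115307)·(6.214219 - 5.811909)/(0.115307 - (-0.672115)) = 6.155306; f(w_4) = -0.002225

6.15531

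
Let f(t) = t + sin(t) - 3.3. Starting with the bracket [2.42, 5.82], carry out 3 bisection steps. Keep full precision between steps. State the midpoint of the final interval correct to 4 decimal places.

4.3325

f(2.420000) = -0.219419, f(5.820000) = 2.073200 (opposite signs)
step 1: m = 4.120000, f(m) = -0.009609 < 0 → root in [4.120000, 5.820000]
step 2: m = 4.970000, f(m) = 0.702999 > 0 → root in [4.120000, 4.970000]
step 3: m = 4.545000, f(m) = 0.258977 > 0 → root in [4.120000, 4.545000]
Midpoint of [4.120000, 4.545000] = 4.332500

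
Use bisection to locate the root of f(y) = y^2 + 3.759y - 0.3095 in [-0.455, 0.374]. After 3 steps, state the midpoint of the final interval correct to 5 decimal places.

f(-0.455000) = -1.812820, f(0.374000) = 1.236242 (opposite signs)
step 1: m = -0.040500, f(m) = -0.460099 < 0 → root in [-0.040500, 0.374000]
step 2: m = 0.166750, f(m) = 0.345119 > 0 → root in [-0.040500, 0.166750]
step 3: m = 0.063125, f(m) = -0.068228 < 0 → root in [0.063125, 0.166750]
Midpoint of [0.063125, 0.166750] = 0.114937

0.11494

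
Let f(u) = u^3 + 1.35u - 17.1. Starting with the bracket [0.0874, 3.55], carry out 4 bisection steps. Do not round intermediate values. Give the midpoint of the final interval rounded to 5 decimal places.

f(0.087400) = -16.981342, f(3.550000) = 32.431375 (opposite signs)
step 1: m = 1.818700, f(m) = -8.629096 < 0 → root in [1.818700, 3.550000]
step 2: m = 2.684350, f(m) = 5.866587 > 0 → root in [1.818700, 2.684350]
step 3: m = 2.251525, f(m) = -2.646640 < 0 → root in [2.251525, 2.684350]
step 4: m = 2.467937, f(m) = 1.263221 > 0 → root in [2.251525, 2.467937]
Midpoint of [2.251525, 2.467937] = 2.359731

2.35973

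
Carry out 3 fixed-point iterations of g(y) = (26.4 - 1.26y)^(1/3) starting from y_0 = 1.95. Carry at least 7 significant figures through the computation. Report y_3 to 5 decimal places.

2.83679

y_1 = g(1.950000) = 2.882214
y_2 = g(2.882214) = 2.834290
y_3 = g(2.834290) = 2.836793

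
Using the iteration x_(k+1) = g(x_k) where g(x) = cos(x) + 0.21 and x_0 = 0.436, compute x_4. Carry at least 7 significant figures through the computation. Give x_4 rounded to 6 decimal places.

0.744599

x_1 = g(0.436000) = 1.116448
x_2 = g(1.116448) = 0.648877
x_3 = g(0.648877) = 1.006763
x_4 = g(1.006763) = 0.744599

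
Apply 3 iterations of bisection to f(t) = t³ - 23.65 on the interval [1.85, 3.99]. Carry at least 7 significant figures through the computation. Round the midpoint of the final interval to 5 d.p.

2.78625

f(1.850000) = -17.318375, f(3.990000) = 39.871199 (opposite signs)
step 1: m = 2.920000, f(m) = 1.247088 > 0 → root in [1.850000, 2.920000]
step 2: m = 2.385000, f(m) = -10.083583 < 0 → root in [2.385000, 2.920000]
step 3: m = 2.652500, f(m) = -4.987657 < 0 → root in [2.652500, 2.920000]
Midpoint of [2.652500, 2.920000] = 2.786250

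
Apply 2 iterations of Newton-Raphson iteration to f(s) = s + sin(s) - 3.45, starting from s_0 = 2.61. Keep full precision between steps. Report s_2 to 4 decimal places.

4.5477

f'(s) = 1 + cos(s)
s_0 = 2.610000: f = -0.333093, f' = 0.137999 → s_1 = 2.610000 - (-0.333093)/(0.137999) = 5.023733
s_1 = 5.023733: f = 0.621810, f' = 1.306338 → s_2 = 5.023733 - (0.621810)/(1.306338) = 4.547738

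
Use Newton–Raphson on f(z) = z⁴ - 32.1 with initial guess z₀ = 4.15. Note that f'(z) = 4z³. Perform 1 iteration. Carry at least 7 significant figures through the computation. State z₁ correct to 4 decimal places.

3.2248

Newton update: z ← z − f(z)/f'(z).
z_0 = 4.150000: f = 264.514506, f' = 285.893500 → z_1 = 4.150000 - (264.514506)/(285.893500) = 3.224780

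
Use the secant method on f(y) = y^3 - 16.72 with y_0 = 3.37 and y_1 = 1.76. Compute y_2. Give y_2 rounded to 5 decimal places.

f(y_0) = 21.552753, f(y_1) = -11.268224
y_2 = 1.760000 - (-11.268224)·(1.760000 - 3.370000)/(-11.268224 - (21.552753)) = 2.312751; f(y_2) = -4.349511

2.31275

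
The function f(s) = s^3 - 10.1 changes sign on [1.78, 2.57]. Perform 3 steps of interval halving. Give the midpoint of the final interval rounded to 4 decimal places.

f(1.780000) = -4.460248, f(2.570000) = 6.874593 (opposite signs)
step 1: m = 2.175000, f(m) = 0.189109 > 0 → root in [1.780000, 2.175000]
step 2: m = 1.977500, f(m) = -2.366974 < 0 → root in [1.977500, 2.175000]
step 3: m = 2.076250, f(m) = -1.149672 < 0 → root in [2.076250, 2.175000]
Midpoint of [2.076250, 2.175000] = 2.125625

2.1256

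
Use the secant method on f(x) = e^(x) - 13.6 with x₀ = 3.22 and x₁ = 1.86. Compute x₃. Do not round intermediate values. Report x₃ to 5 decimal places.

f(x_0) = 11.428120, f(x_1) = -7.176263
x_2 = 1.860000 - (-7.176263)·(1.860000 - 3.220000)/(-7.176263 - (11.428120)) = 2.384592; f(x_2) = -2.745363
x_3 = 2.384592 - (-2.745363)·(2.384592 - 1.860000)/(-2.745363 - (-7.176263)) = 2.709627; f(x_3) = 1.423672

2.70963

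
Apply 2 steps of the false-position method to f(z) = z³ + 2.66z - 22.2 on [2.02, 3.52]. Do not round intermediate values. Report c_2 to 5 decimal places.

2.45213

f(2.020000) = -8.584392, f(3.520000) = 30.777408
step 1: c = 2.347134, f(c) = -3.026171 < 0 → new bracket [2.347134, 3.520000]
step 2: c = 2.452132, f(c) = -0.932786 < 0 → new bracket [2.452132, 3.520000]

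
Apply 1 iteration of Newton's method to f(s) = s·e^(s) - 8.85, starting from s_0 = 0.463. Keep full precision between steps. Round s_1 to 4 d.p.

3.9539

f'(s) = (s + 1)·e^(s)
s_0 = 0.463000: f = -8.114370, f' = 2.324463 → s_1 = 0.463000 - (-8.114370)/(2.324463) = 3.953858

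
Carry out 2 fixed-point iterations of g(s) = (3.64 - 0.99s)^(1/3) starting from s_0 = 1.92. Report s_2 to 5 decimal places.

s_1 = g(1.920000) = 1.202587
s_2 = g(1.202587) = 1.347997

1.34800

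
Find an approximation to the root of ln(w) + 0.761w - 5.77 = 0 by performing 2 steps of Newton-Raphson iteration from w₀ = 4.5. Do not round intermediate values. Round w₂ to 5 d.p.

5.37274

Newton update: w ← w − f(w)/f'(w).
f'(w) = 1/w + 0.761
w_0 = 4.500000: f = -0.841423, f' = 0.983222 → w_1 = 4.500000 - (-0.841423)/(0.983222) = 5.355781
w_1 = 5.355781: f = -0.016074, f' = 0.947714 → w_2 = 5.355781 - (-0.016074)/(0.947714) = 5.372742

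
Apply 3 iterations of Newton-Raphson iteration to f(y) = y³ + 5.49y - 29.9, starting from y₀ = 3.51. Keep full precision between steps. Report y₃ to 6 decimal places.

2.522590

f'(y) = 3y² + 5.49
y_0 = 3.510000: f = 32.613451, f' = 42.450300 → y_1 = 3.510000 - (32.613451)/(42.450300) = 2.741726
y_1 = 2.741726: f = 5.761806, f' = 28.041189 → y_2 = 2.741726 - (5.761806)/(28.041189) = 2.536250
y_2 = 2.536250: f = 0.338597, f' = 24.787688 → y_3 = 2.536250 - (0.338597)/(24.787688) = 2.522590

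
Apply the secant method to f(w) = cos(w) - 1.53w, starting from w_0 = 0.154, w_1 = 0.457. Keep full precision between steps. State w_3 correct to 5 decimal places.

0.55516

f(w_0) = 0.752545, f(w_1) = 0.198170
w_2 = 0.457000 - (0.198170)·(0.457000 - 0.154000)/(0.198170 - (0.752545)) = 0.565312; f(w_2) = -0.020506
w_3 = 0.565312 - (-0.020506)·(0.565312 - 0.457000)/(-0.020506 - (0.198170)) = 0.555155; f(w_3) = 0.000431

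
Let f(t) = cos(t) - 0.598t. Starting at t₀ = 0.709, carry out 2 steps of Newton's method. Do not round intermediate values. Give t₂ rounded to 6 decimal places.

0.959666

f'(t) = -sin(t) - 0.598
t_0 = 0.709000: f = 0.335031, f' = -1.249075 → t_1 = 0.709000 - (0.335031)/(-1.249075) = 0.977224
t_1 = 0.977224: f = -0.025053, f' = -1.426948 → t_2 = 0.977224 - (-0.025053)/(-1.426948) = 0.959666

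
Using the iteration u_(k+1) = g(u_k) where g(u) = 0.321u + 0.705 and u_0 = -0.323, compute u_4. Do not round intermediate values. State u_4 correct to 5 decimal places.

1.02384

u_1 = g(-0.323000) = 0.601317
u_2 = g(0.601317) = 0.898023
u_3 = g(0.898023) = 0.993265
u_4 = g(0.993265) = 1.023838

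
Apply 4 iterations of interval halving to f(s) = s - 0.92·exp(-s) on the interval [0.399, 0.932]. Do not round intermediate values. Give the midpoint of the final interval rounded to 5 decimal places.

0.54891

f(0.399000) = -0.218311, f(0.932000) = 0.569736 (opposite signs)
step 1: m = 0.665500, f(m) = 0.192605 > 0 → root in [0.399000, 0.665500]
step 2: m = 0.532250, f(m) = -0.008050 < 0 → root in [0.532250, 0.665500]
step 3: m = 0.598875, f(m) = 0.093400 > 0 → root in [0.532250, 0.598875]
step 4: m = 0.565562, f(m) = 0.042965 > 0 → root in [0.532250, 0.565562]
Midpoint of [0.532250, 0.565562] = 0.548906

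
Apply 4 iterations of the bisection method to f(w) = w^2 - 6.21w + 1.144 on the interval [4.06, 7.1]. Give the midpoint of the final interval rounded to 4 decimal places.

6.0550

f(4.060000) = -7.585000, f(7.100000) = 7.463000 (opposite signs)
step 1: m = 5.580000, f(m) = -2.371400 < 0 → root in [5.580000, 7.100000]
step 2: m = 6.340000, f(m) = 1.968200 > 0 → root in [5.580000, 6.340000]
step 3: m = 5.960000, f(m) = -0.346000 < 0 → root in [5.960000, 6.340000]
step 4: m = 6.150000, f(m) = 0.775000 > 0 → root in [5.960000, 6.150000]
Midpoint of [5.960000, 6.150000] = 6.055000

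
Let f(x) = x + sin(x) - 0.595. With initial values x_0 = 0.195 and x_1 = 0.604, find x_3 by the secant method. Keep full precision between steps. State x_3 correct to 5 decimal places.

0.29964

f(x_0) = -0.206233, f(x_1) = 0.576939
x_2 = 0.604000 - (0.576939)·(0.604000 - 0.195000)/(0.576939 - (-0.206233)) = 0.302702; f(x_2) = 0.005803
x_3 = 0.302702 - (0.005803)·(0.302702 - 0.604000)/(0.005803 - (0.576939)) = 0.299641; f(x_3) = -0.000182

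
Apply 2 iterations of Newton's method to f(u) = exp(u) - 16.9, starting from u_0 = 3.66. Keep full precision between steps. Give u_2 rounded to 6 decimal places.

f'(u) = exp(u)
u_0 = 3.660000: f = 21.961343, f' = 38.861343 → u_1 = 3.660000 - (21.961343)/(38.861343) = 3.094879
u_1 = 3.094879: f = 5.184576, f' = 22.084576 → u_2 = 3.094879 - (5.184576)/(22.084576) = 2.860119

2.860119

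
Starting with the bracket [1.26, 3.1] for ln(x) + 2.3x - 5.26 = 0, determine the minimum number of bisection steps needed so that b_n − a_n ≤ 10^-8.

Initial width b − a = 3.1 − 1.26 = 1.840000.
After n steps the width is (b−a)/2^n; need (b−a)/2^n ≤ 10^-8.
So n ≥ log₂(1.840000/10^-8) = log₂(184000000.0000) ≈ 27.4551.
Hence n = 28.

28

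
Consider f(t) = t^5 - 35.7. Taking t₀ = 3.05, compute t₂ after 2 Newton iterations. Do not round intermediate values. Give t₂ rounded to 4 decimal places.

f'(t) = 5t⁴
t_0 = 3.050000: f = 228.236344, f' = 432.682531 → t_1 = 3.050000 - (228.236344)/(432.682531) = 2.522509
t_1 = 2.522509: f = 66.432325, f' = 202.441981 → t_2 = 2.522509 - (66.432325)/(202.441981) = 2.194354

2.1944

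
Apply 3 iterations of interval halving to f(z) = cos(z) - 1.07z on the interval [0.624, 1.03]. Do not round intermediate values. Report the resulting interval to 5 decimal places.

[0.67475, 0.72550]

f(0.624000) = 0.143868, f(1.030000) = -0.587281 (opposite signs)
step 1: m = 0.827000, f(m) = -0.207803 < 0 → root in [0.624000, 0.827000]
step 2: m = 0.725500, f(m) = -0.028117 < 0 → root in [0.624000, 0.725500]
step 3: m = 0.674750, f(m) = 0.058881 > 0 → root in [0.674750, 0.725500]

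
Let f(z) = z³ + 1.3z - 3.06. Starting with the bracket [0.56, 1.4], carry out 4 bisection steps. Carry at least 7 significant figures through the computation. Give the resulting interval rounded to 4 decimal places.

f(0.560000) = -2.156384, f(1.400000) = 1.504000 (opposite signs)
step 1: m = 0.980000, f(m) = -0.844808 < 0 → root in [0.980000, 1.400000]
step 2: m = 1.190000, f(m) = 0.172159 > 0 → root in [0.980000, 1.190000]
step 3: m = 1.085000, f(m) = -0.372211 < 0 → root in [1.085000, 1.190000]
step 4: m = 1.137500, f(m) = -0.109432 < 0 → root in [1.137500, 1.190000]

[1.1375, 1.1900]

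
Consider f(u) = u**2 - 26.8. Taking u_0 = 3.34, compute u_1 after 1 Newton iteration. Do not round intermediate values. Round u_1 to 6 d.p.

f'(u) = 2u
u_0 = 3.340000: f = -15.644400, f' = 6.680000 → u_1 = 3.340000 - (-15.644400)/(6.680000) = 5.681976

5.681976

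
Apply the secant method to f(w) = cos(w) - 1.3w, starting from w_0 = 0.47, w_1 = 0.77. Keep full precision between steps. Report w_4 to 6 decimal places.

f(w_0) = 0.280568, f(w_1) = -0.283089
w_2 = 0.770000 - (-0.283089)·(0.770000 - 0.470000)/(-0.283089 - (0.280568)) = 0.619329; f(w_2) = 0.009140
w_3 = 0.619329 - (0.009140)·(0.619329 - 0.770000)/(0.009140 - (-0.283089)) = 0.624042; f(w_3) = 0.000269
w_4 = 0.624042 - (0.000269)·(0.624042 - 0.619329)/(0.000269 - (0.009140)) = 0.624185; f(w_4) = -0.000000

0.624185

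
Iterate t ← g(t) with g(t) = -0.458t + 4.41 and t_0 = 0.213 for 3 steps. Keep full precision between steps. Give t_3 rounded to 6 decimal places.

t_1 = g(0.213000) = 4.312446
t_2 = g(4.312446) = 2.434900
t_3 = g(2.434900) = 3.294816

3.294816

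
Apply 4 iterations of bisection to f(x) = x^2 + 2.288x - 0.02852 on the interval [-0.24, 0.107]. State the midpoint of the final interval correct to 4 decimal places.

f(-0.240000) = -0.520040, f(0.107000) = 0.227745 (opposite signs)
step 1: m = -0.066500, f(m) = -0.176250 < 0 → root in [-0.066500, 0.107000]
step 2: m = 0.020250, f(m) = 0.018222 > 0 → root in [-0.066500, 0.020250]
step 3: m = -0.023125, f(m) = -0.080895 < 0 → root in [-0.023125, 0.020250]
step 4: m = -0.001438, f(m) = -0.031807 < 0 → root in [-0.001438, 0.020250]
Midpoint of [-0.001438, 0.020250] = 0.009406

0.0094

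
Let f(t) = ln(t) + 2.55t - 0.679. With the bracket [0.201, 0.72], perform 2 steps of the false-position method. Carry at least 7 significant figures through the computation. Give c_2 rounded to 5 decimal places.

0.52771

f(0.201000) = -1.770900, f(0.720000) = 0.828496
step 1: c = 0.554581, f(c) = 0.145639 > 0 → new bracket [0.201000, 0.554581]
step 2: c = 0.527712, f(c) = 0.027462 > 0 → new bracket [0.201000, 0.527712]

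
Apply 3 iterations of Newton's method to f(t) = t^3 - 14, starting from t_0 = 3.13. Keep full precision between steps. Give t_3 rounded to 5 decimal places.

f'(t) = 3t^2
t_0 = 3.130000: f = 16.664297, f' = 29.390700 → t_1 = 3.130000 - (16.664297)/(29.390700) = 2.563008
t_1 = 2.563008: f = 2.836422, f' = 19.707027 → t_2 = 2.563008 - (2.836422)/(19.707027) = 2.419078
t_2 = 2.419078: f = 0.156302, f' = 17.555820 → t_3 = 2.419078 - (0.156302)/(17.555820) = 2.410175

2.41018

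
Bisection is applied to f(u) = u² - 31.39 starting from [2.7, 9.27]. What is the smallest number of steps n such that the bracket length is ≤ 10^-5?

Initial width b − a = 9.27 − 2.7 = 6.570000.
After n steps the width is (b−a)/2^n; need (b−a)/2^n ≤ 10^-5.
So n ≥ log₂(6.570000/10^-5) = log₂(657000.0000) ≈ 19.3255.
Hence n = 20.

20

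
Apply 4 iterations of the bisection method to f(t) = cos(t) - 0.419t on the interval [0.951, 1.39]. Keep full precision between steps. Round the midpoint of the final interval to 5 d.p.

f(0.951000) = 0.182400, f(1.390000) = -0.402597 (opposite signs)
step 1: m = 1.170500, f(m) = -0.100748 < 0 → root in [0.951000, 1.170500]
step 2: m = 1.060750, f(m) = 0.043763 > 0 → root in [1.060750, 1.170500]
step 3: m = 1.115625, f(m) = -0.027831 < 0 → root in [1.060750, 1.115625]
step 4: m = 1.088187, f(m) = 0.008141 > 0 → root in [1.088187, 1.115625]
Midpoint of [1.088187, 1.115625] = 1.101906

1.10191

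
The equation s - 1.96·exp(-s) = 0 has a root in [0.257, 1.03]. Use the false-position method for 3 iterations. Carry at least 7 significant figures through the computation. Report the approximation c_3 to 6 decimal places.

False-position update: c = (a·f(b) − b·f(a))/(f(b) − f(a)); replace the endpoint whose sign matches f(c).
f(0.257000) = -1.258802, f(1.030000) = 0.330266
step 1: c = 0.869342, f(c) = 0.047657 > 0 → new bracket [0.257000, 0.869342]
step 2: c = 0.847005, f(c) = 0.006759 > 0 → new bracket [0.257000, 0.847005]
step 3: c = 0.843854, f(c) = 0.000956 > 0 → new bracket [0.257000, 0.843854]

0.843854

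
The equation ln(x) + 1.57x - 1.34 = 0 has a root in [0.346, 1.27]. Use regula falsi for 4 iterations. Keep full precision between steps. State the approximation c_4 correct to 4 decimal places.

f(0.346000) = -1.858097, f(1.270000) = 0.892917
step 1: c = 0.970090, f(c) = 0.152676 > 0 → new bracket [0.346000, 0.970090]
step 2: c = 0.922704, f(c) = 0.028198 > 0 → new bracket [0.346000, 0.922704]
step 3: c = 0.914083, f(c) = 0.005276 > 0 → new bracket [0.346000, 0.914083]
step 4: c = 0.912474, f(c) = 0.000989 > 0 → new bracket [0.346000, 0.912474]

0.9125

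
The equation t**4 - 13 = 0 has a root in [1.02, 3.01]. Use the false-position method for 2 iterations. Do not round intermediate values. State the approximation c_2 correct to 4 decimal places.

1.5279

f(1.020000) = -11.917568, f(3.010000) = 69.085412
step 1: c = 1.312779, f(c) = -10.029933 < 0 → new bracket [1.312779, 3.010000]
step 2: c = 1.527946, f(c) = -7.549556 < 0 → new bracket [1.527946, 3.010000]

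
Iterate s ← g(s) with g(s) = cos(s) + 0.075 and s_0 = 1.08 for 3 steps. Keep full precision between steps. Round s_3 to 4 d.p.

0.6733

s_1 = g(1.080000) = 0.546328
s_2 = g(0.546328) = 0.929438
s_3 = g(0.929438) = 0.673284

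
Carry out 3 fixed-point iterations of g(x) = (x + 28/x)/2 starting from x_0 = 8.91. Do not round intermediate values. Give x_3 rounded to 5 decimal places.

x_1 = g(8.910000) = 6.026268
x_2 = g(6.026268) = 5.336297
x_3 = g(5.336297) = 5.291691

5.29169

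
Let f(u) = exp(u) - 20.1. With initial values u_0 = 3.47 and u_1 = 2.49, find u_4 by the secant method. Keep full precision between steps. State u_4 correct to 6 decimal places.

2.998709

f(u_0) = 12.036742, f(u_1) = -8.038724
u_2 = 2.490000 - (-8.038724)·(2.490000 - 3.470000)/(-8.038724 - (12.036742)) = 2.882417; f(u_2) = -2.242622
u_3 = 2.882417 - (-2.242622)·(2.882417 - 2.490000)/(-2.242622 - (-8.038724)) = 3.034250; f(u_3) = 0.685388
u_4 = 3.034250 - (0.685388)·(3.034250 - 2.882417)/(0.685388 - (-2.242622)) = 2.998709; f(u_4) = -0.040375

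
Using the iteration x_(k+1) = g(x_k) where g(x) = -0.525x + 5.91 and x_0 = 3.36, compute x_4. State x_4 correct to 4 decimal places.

3.8363

x_1 = g(3.360000) = 4.146000
x_2 = g(4.146000) = 3.733350
x_3 = g(3.733350) = 3.949991
x_4 = g(3.949991) = 3.836255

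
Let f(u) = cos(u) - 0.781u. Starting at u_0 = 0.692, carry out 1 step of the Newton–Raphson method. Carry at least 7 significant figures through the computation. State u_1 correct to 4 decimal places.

f'(u) = -sin(u) - 0.781
u_0 = 0.692000: f = 0.229519, f' = -1.419078 → u_1 = 0.692000 - (0.229519)/(-1.419078) = 0.853738

0.8537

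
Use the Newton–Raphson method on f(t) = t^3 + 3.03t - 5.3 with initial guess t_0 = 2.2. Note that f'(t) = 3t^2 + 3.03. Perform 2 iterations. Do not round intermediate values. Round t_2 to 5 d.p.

1.23599

t_0 = 2.200000: f = 12.014000, f' = 17.550000 → t_1 = 2.200000 - (12.014000)/(17.550000) = 1.515442
t_1 = 1.515442: f = 2.772095, f' = 9.919690 → t_2 = 1.515442 - (2.772095)/(9.919690) = 1.235988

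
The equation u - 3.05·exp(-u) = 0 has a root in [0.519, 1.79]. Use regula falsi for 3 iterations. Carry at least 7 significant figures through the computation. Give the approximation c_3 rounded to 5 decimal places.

False-position update: c = (a·f(b) − b·f(a))/(f(b) − f(a)); replace the endpoint whose sign matches f(c).
f(0.519000) = -1.296102, f(1.790000) = 1.280771
step 1: c = 1.158281, f(c) = 0.200503 > 0 → new bracket [0.519000, 1.158281]
step 2: c = 1.072635, f(c) = 0.029213 > 0 → new bracket [0.519000, 1.072635]
step 3: c = 1.060432, f(c) = 0.004198 > 0 → new bracket [0.519000, 1.060432]

1.06043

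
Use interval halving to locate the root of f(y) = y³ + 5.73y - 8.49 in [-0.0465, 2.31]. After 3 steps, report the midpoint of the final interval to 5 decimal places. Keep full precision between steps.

1.27903

f(-0.046500) = -8.756546, f(2.310000) = 17.072691 (opposite signs)
step 1: m = 1.131750, f(m) = -0.555461 < 0 → root in [1.131750, 2.310000]
step 2: m = 1.720875, f(m) = 6.466832 > 0 → root in [1.131750, 1.720875]
step 3: m = 1.426312, f(m) = 2.584414 > 0 → root in [1.131750, 1.426312]
Midpoint of [1.131750, 1.426312] = 1.279031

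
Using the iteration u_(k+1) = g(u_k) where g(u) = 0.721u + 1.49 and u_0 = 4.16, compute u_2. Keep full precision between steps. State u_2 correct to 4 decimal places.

u_1 = g(4.160000) = 4.489360
u_2 = g(4.489360) = 4.726829

4.7268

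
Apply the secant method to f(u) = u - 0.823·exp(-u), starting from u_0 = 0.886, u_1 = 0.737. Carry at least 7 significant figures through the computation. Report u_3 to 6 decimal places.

0.499971

f(u_0) = 0.546676, f(u_1) = 0.343155
u_2 = 0.737000 - (0.343155)·(0.737000 - 0.886000)/(0.343155 - (0.546676)) = 0.485771; f(u_2) = -0.020557
u_3 = 0.485771 - (-0.020557)·(0.485771 - 0.737000)/(-0.020557 - (0.343155)) = 0.499971; f(u_3) = 0.000781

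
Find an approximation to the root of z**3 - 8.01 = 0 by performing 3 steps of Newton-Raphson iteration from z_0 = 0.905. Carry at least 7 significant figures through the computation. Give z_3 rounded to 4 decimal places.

2.1882

Newton update: z ← z − f(z)/f'(z).
f'(z) = 3z**2
z_0 = 0.905000: f = -7.268782, f' = 2.457075 → z_1 = 0.905000 - (-7.268782)/(2.457075) = 3.863307
z_1 = 3.863307: f = 49.650405, f' = 44.775425 → z_2 = 3.863307 - (49.650405)/(44.775425) = 2.754431
z_2 = 2.754431: f = 12.887562, f' = 22.760668 → z_3 = 2.754431 - (12.887562)/(22.760668) = 2.188210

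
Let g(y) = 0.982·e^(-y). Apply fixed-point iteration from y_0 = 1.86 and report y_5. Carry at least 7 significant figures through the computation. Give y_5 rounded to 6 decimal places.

0.516021

y_1 = g(1.860000) = 0.152871
y_2 = g(0.152871) = 0.842793
y_3 = g(0.842793) = 0.422758
y_4 = g(0.422758) = 0.643443
y_5 = g(0.643443) = 0.516021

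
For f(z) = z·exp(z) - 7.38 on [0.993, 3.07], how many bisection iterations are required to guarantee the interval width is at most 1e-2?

8

Initial width b − a = 3.07 − 0.993 = 2.077000.
After n steps the width is (b−a)/2^n; need (b−a)/2^n ≤ 1e-2.
So n ≥ log₂(2.077000/1e-2) = log₂(207.7000) ≈ 7.6984.
Hence n = 8.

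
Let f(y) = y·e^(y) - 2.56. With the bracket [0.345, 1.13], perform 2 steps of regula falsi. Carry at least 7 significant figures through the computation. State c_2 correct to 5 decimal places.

False-position update: c = (a·f(b) − b·f(a))/(f(b) − f(a)); replace the endpoint whose sign matches f(c).
f(0.345000) = -2.072863, f(1.130000) = 0.938092
step 1: c = 0.885426, f(c) = -0.413714 < 0 → new bracket [0.885426, 1.130000]
step 2: c = 0.960277, f(c) = -0.051356 < 0 → new bracket [0.960277, 1.130000]

0.96028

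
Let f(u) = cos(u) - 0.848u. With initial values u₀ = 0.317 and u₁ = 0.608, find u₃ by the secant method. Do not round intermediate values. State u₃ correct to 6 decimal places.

f(u_0) = 0.681359, f(u_1) = 0.305208
u_2 = 0.608000 - (0.305208)·(0.608000 - 0.317000)/(0.305208 - (0.681359)) = 0.844117; f(u_2) = -0.051420
u_3 = 0.844117 - (-0.051420)·(0.844117 - 0.608000)/(-0.051420 - (0.305208)) = 0.810073; f(u_3) = 0.002504

0.810073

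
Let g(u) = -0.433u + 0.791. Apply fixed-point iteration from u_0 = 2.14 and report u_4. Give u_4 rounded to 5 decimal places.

u_1 = g(2.140000) = -0.135620
u_2 = g(-0.135620) = 0.849723
u_3 = g(0.849723) = 0.423070
u_4 = g(0.423070) = 0.607811

0.60781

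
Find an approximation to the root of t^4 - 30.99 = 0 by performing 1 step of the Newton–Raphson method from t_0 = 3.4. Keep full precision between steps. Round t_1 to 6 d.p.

Newton update: t ← t − f(t)/f'(t).
f'(t) = 4t^3
t_0 = 3.400000: f = 102.643600, f' = 157.216000 → t_1 = 3.400000 - (102.643600)/(157.216000) = 2.747117

2.747117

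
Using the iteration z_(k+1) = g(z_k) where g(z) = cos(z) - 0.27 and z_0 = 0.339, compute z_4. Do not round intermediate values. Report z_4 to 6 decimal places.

0.554309

z_1 = g(0.339000) = 0.673088
z_2 = g(0.673088) = 0.511901
z_3 = g(0.511901) = 0.601815
z_4 = g(0.601815) = 0.554309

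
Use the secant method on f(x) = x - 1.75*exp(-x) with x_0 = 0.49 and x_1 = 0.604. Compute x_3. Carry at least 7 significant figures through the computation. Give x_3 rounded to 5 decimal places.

f(x_0) = -0.582096, f(x_1) = -0.352586
x_2 = 0.604000 - (-0.352586)·(0.604000 - 0.490000)/(-0.352586 - (-0.582096)) = 0.779133; f(x_2) = -0.023773
x_3 = 0.779133 - (-0.023773)·(0.779133 - 0.604000)/(-0.023773 - (-0.352586)) = 0.791795; f(x_3) = -0.001009

0.79180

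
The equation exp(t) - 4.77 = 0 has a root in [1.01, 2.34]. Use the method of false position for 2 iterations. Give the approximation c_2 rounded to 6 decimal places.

1.492978

f(1.010000) = -2.024399, f(2.340000) = 5.611237
step 1: c = 1.362616, f(c) = -0.863599 < 0 → new bracket [1.362616, 2.340000]
step 2: c = 1.492978, f(c) = -0.319673 < 0 → new bracket [1.492978, 2.340000]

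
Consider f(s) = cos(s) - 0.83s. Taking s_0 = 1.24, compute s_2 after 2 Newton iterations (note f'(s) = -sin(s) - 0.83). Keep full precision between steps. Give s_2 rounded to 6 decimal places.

0.821144

s_0 = 1.240000: f = -0.704404, f' = -1.775784 → s_1 = 1.240000 - (-0.704404)/(-1.775784) = 0.843328
s_1 = 0.843328: f = -0.034981, f' = -1.576860 → s_2 = 0.843328 - (-0.034981)/(-1.576860) = 0.821144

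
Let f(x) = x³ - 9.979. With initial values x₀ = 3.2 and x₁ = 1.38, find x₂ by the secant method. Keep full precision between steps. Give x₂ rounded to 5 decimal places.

1.82389

f(x_0) = 22.789000, f(x_1) = -7.350928
x_2 = 1.380000 - (-7.350928)·(1.380000 - 3.200000)/(-7.350928 - (22.789000)) = 1.823886; f(x_2) = -3.911735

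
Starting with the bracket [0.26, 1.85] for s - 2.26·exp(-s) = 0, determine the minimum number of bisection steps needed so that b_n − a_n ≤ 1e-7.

24

Initial width b − a = 1.85 − 0.26 = 1.590000.
After n steps the width is (b−a)/2^n; need (b−a)/2^n ≤ 1e-7.
So n ≥ log₂(1.590000/1e-7) = log₂(15900000.0000) ≈ 23.9225.
Hence n = 24.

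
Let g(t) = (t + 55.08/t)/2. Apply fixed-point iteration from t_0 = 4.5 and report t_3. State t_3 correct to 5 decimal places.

t_1 = g(4.500000) = 8.370000
t_2 = g(8.370000) = 7.475323
t_3 = g(7.475323) = 7.421783

7.42178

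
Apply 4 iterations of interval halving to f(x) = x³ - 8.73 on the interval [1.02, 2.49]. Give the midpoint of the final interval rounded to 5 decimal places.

2.07656

f(1.020000) = -7.668792, f(2.490000) = 6.708249 (opposite signs)
step 1: m = 1.755000, f(m) = -3.324556 < 0 → root in [1.755000, 2.490000]
step 2: m = 2.122500, f(m) = 0.831876 > 0 → root in [1.755000, 2.122500]
step 3: m = 1.938750, f(m) = -1.442720 < 0 → root in [1.938750, 2.122500]
step 4: m = 2.030625, f(m) = -0.356844 < 0 → root in [2.030625, 2.122500]
Midpoint of [2.030625, 2.122500] = 2.076563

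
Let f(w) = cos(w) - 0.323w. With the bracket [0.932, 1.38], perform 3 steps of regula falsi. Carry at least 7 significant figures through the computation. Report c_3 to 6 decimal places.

f(0.932000) = 0.295194, f(1.380000) = -0.256099
step 1: c = 1.171885, f(c) = 0.009897 > 0 → new bracket [1.171885, 1.380000]
step 2: c = 1.179628, f(c) = 0.000249 > 0 → new bracket [1.179628, 1.380000]
step 3: c = 1.179823, f(c) = 0.000006 > 0 → new bracket [1.179823, 1.380000]

1.179823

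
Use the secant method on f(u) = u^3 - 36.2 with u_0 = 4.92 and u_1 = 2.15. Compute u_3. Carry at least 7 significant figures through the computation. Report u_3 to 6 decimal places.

3.561154

f(u_0) = 82.895488, f(u_1) = -26.261625
u_2 = 2.150000 - (-26.261625)·(2.150000 - 4.920000)/(-26.261625 - (82.895488)) = 2.816422; f(u_2) = -13.859485
u_3 = 2.816422 - (-13.859485)·(2.816422 - 2.150000)/(-13.859485 - (-26.261625)) = 3.561154; f(u_3) = 8.961891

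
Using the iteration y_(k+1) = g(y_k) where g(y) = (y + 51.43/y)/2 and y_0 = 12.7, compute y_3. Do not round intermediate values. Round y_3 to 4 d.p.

7.1720

y_1 = g(12.700000) = 8.374803
y_2 = g(8.374803) = 7.257922
y_3 = g(7.257922) = 7.171986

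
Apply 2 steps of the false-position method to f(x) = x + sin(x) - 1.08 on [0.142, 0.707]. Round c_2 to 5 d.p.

False-position update: c = (a·f(b) − b·f(a))/(f(b) − f(a)); replace the endpoint whose sign matches f(c).
f(0.142000) = -0.796477, f(0.707000) = 0.276556
step 1: c = 0.561381, f(c) = 0.013737 > 0 → new bracket [0.142000, 0.561381]
step 2: c = 0.554271, f(c) = 0.000594 > 0 → new bracket [0.142000, 0.554271]

0.55427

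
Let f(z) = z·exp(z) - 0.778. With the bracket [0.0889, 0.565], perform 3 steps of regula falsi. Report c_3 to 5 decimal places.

0.48081

f(0.088900) = -0.680835, f(0.565000) = 0.216088
step 1: c = 0.450297, f(c) = -0.071583 < 0 → new bracket [0.450297, 0.565000]
step 2: c = 0.478840, f(c) = -0.005057 < 0 → new bracket [0.478840, 0.565000]
step 3: c = 0.480810, f(c) = -0.000346 < 0 → new bracket [0.480810, 0.565000]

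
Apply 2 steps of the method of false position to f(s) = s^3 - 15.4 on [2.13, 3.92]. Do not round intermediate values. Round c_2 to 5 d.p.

False-position update: c = (a·f(b) − b·f(a))/(f(b) − f(a)); replace the endpoint whose sign matches f(c).
f(2.130000) = -5.736403, f(3.920000) = 44.836288
step 1: c = 2.333038, f(c) = -2.701125 < 0 → new bracket [2.333038, 3.920000]
step 2: c = 2.423211, f(c) = -1.171031 < 0 → new bracket [2.423211, 3.920000]

2.42321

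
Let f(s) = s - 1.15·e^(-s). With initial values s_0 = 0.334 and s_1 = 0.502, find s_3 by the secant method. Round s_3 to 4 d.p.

Secant update: s_(k+1) = s_k − f(s_k)·(s_k − s_(k-1))/(f(s_k) − f(s_(k-1))).
f(s_0) = -0.489462, f(s_1) = -0.194117
s_2 = 0.502000 - (-0.194117)·(0.502000 - 0.334000)/(-0.194117 - (-0.489462)) = 0.612419; f(s_2) = -0.010926
s_3 = 0.612419 - (-0.010926)·(0.612419 - 0.502000)/(-0.010926 - (-0.194117)) = 0.619004; f(s_3) = -0.000249

0.6190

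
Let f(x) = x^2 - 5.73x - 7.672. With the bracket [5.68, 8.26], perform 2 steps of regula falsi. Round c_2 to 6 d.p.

f(5.680000) = -7.956000, f(8.260000) = 13.225800
step 1: c = 6.649062, f(c) = -1.561099 < 0 → new bracket [6.649062, 8.260000]
step 2: c = 6.819134, f(c) = -0.245051 < 0 → new bracket [6.819134, 8.260000]

6.819134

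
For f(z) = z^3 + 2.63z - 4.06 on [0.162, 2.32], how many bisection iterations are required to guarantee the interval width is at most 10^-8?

Initial width b − a = 2.32 − 0.162 = 2.158000.
After n steps the width is (b−a)/2^n; need (b−a)/2^n ≤ 10^-8.
So n ≥ log₂(2.158000/10^-8) = log₂(215800000.0000) ≈ 27.6851.
Hence n = 28.

28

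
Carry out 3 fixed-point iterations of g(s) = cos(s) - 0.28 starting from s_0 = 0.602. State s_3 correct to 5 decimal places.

0.55890

s_1 = g(0.602000) = 0.544205
s_2 = g(0.544205) = 0.575539
s_3 = g(0.575539) = 0.558899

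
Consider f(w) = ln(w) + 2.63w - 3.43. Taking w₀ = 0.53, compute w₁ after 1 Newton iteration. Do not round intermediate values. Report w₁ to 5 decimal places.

Newton update: w ← w − f(w)/f'(w).
f'(w) = 1/w + 2.63
w_0 = 0.530000: f = -2.670978, f' = 4.516792 → w_1 = 0.530000 - (-2.670978)/(4.516792) = 1.121344

1.12134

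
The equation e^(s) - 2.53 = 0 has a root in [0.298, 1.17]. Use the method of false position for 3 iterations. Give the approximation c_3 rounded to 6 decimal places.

0.927127

f(0.298000) = -1.182838, f(1.170000) = 0.691993
step 1: c = 0.848148, f(c) = -0.194682 < 0 → new bracket [0.848148, 1.170000]
step 2: c = 0.918815, f(c) = -0.023681 < 0 → new bracket [0.918815, 1.170000]
step 3: c = 0.927127, f(c) = -0.002763 < 0 → new bracket [0.927127, 1.170000]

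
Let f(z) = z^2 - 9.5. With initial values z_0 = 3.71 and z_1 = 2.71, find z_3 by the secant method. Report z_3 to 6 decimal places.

Secant update: z_(k+1) = z_k − f(z_k)·(z_k − z_(k-1))/(f(z_k) − f(z_(k-1))).
f(z_0) = 4.264100, f(z_1) = -2.155900
z_2 = 2.710000 - (-2.155900)·(2.710000 - 3.710000)/(-2.155900 - (4.264100)) = 3.045810; f(z_2) = -0.223042
z_3 = 3.045810 - (-0.223042)·(3.045810 - 2.710000)/(-0.223042 - (-2.155900)) = 3.084561; f(z_3) = 0.014514

3.084561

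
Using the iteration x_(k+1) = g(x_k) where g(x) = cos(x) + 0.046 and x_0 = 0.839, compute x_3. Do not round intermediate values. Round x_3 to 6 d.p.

0.741549

x_1 = g(0.839000) = 0.714207
x_2 = g(0.714207) = 0.801613
x_3 = g(0.801613) = 0.741549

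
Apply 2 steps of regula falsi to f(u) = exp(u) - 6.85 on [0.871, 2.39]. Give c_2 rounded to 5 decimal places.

False-position update: c = (a·f(b) − b·f(a))/(f(b) − f(a)); replace the endpoint whose sign matches f(c).
f(0.871000) = -4.460701, f(2.390000) = 4.063494
step 1: c = 1.665891, f(c) = -1.559616 < 0 → new bracket [1.665891, 2.390000]
step 2: c = 1.866729, f(c) = -0.382895 < 0 → new bracket [1.866729, 2.390000]

1.86673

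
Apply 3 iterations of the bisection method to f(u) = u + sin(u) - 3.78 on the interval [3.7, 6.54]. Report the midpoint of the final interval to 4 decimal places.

f(3.700000) = -0.609836, f(6.540000) = 3.014001 (opposite signs)
step 1: m = 5.120000, f(m) = 0.421930 > 0 → root in [3.700000, 5.120000]
step 2: m = 4.410000, f(m) = -0.324628 < 0 → root in [4.410000, 5.120000]
step 3: m = 4.765000, f(m) = -0.013616 < 0 → root in [4.765000, 5.120000]
Midpoint of [4.765000, 5.120000] = 4.942500

4.9425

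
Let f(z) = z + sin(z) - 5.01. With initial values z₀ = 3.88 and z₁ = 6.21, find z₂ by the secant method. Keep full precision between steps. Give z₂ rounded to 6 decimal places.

5.313878

f(z_0) = -1.803111, f(z_1) = 1.126880
z_2 = 6.210000 - (1.126880)·(6.210000 - 3.880000)/(1.126880 - (-1.803111)) = 5.313878; f(z_2) = -0.520617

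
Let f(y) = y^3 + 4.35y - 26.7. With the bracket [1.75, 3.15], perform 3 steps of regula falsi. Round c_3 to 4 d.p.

2.5031

False-position update: c = (a·f(b) − b·f(a))/(f(b) − f(a)); replace the endpoint whose sign matches f(c).
f(1.750000) = -13.728125, f(3.150000) = 18.258375
step 1: c = 2.350859, f(c) = -3.481653 < 0 → new bracket [2.350859, 3.150000]
step 2: c = 2.478841, f(c) = -0.685426 < 0 → new bracket [2.478841, 3.150000]
step 3: c = 2.503125, f(c) = -0.127742 < 0 → new bracket [2.503125, 3.150000]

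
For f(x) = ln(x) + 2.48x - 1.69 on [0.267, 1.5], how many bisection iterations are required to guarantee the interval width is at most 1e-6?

Initial width b − a = 1.5 − 0.267 = 1.233000.
After n steps the width is (b−a)/2^n; need (b−a)/2^n ≤ 1e-6.
So n ≥ log₂(1.233000/1e-6) = log₂(1233000.0000) ≈ 20.2337.
Hence n = 21.

21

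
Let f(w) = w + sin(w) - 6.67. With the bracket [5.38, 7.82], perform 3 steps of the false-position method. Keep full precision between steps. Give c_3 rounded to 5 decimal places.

False-position update: c = (a·f(b) − b·f(a))/(f(b) − f(a)); replace the endpoint whose sign matches f(c).
f(5.380000) = -2.075303, f(7.820000) = 2.149423
step 1: c = 6.578596, f(c) = 0.199729 > 0 → new bracket [5.380000, 6.578596]
step 2: c = 6.473369, f(c) = -0.007591 < 0 → new bracket [6.473369, 6.578596]
step 3: c = 6.477222, f(c) = 0.000044 > 0 → new bracket [6.473369, 6.477222]

6.47722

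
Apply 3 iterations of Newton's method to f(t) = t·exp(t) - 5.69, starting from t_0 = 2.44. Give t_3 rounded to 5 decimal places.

Newton update: t ← t − f(t)/f'(t).
f'(t) = (t + 1)·exp(t)
t_0 = 2.440000: f = 22.304219, f' = 39.467260 → t_1 = 2.440000 - (22.304219)/(39.467260) = 1.874868
t_1 = 1.874868: f = 6.534058, f' = 18.744015 → t_2 = 1.874868 - (6.534058)/(18.744015) = 1.526273
t_2 = 1.526273: f = 1.332383, f' = 11.623382 → t_3 = 1.526273 - (1.332383)/(11.623382) = 1.411644

1.41164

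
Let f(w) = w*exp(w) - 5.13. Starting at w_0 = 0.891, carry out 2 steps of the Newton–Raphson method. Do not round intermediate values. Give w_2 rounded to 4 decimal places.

Newton update: w ← w − f(w)/f'(w).
f'(w) = (w+1)*exp(w)
w_0 = 0.891000: f = -2.958129, f' = 4.609437 → w_1 = 0.891000 - (-2.958129)/(4.609437) = 1.532755
w_1 = 1.532755: f = 1.968060, f' = 11.728977 → w_2 = 1.532755 - (1.968060)/(11.728977) = 1.364960

1.3650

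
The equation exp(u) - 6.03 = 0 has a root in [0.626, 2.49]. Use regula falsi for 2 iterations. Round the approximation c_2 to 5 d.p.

f(0.626000) = -4.159885, f(2.490000) = 6.031276
step 1: c = 1.386858, f(c) = -2.027745 < 0 → new bracket [1.386858, 2.490000]
step 2: c = 1.664422, f(c) = -0.747384 < 0 → new bracket [1.664422, 2.490000]

1.66442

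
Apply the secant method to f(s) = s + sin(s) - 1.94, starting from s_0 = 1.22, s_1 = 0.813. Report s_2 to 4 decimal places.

1.0761

f(s_0) = 0.219099, f(s_1) = -0.400648
s_2 = 0.813000 - (-0.400648)·(0.813000 - 1.220000)/(-0.400648 - (0.219099)) = 1.076113; f(s_2) = 0.016232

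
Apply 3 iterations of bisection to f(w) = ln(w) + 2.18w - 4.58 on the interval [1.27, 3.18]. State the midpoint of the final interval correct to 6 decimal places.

f(1.270000) = -1.572383, f(3.180000) = 3.509281 (opposite signs)
step 1: m = 2.225000, f(m) = 1.070257 > 0 → root in [1.270000, 2.225000]
step 2: m = 1.747500, f(m) = -0.212264 < 0 → root in [1.747500, 2.225000]
step 3: m = 1.986250, f(m) = 0.436273 > 0 → root in [1.747500, 1.986250]
Midpoint of [1.747500, 1.986250] = 1.866875

1.866875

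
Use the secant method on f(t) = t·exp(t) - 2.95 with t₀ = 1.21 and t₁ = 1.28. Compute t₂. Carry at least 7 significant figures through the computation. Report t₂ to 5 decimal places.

f(t_0) = 1.107716, f(t_1) = 1.653699
t_2 = 1.280000 - (1.653699)·(1.280000 - 1.210000)/(1.653699 - (1.107716)) = 1.067981; f(t_2) = 0.157287

1.06798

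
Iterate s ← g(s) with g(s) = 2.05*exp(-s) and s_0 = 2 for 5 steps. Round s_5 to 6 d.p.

s_1 = g(2.000000) = 0.277437
s_2 = g(0.277437) = 1.553332
s_3 = g(1.553332) = 0.433661
s_4 = g(0.433661) = 1.328671
s_5 = g(1.328671) = 0.542900

0.542900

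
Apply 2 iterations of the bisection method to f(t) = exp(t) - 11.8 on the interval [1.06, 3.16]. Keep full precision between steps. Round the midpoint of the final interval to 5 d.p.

2.37250

f(1.060000) = -8.913629, f(3.160000) = 11.770596 (opposite signs)
step 1: m = 2.110000, f(m) = -3.551759 < 0 → root in [2.110000, 3.160000]
step 2: m = 2.635000, f(m) = 2.143312 > 0 → root in [2.110000, 2.635000]
Midpoint of [2.110000, 2.635000] = 2.372500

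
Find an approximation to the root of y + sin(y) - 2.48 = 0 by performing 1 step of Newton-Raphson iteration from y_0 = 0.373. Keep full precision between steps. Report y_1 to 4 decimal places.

Newton update: y ← y − f(y)/f'(y).
f'(y) = 1 + cos(y)
y_0 = 0.373000: f = -1.742589, f' = 1.931238 → y_1 = 0.373000 - (-1.742589)/(1.931238) = 1.275317

1.2753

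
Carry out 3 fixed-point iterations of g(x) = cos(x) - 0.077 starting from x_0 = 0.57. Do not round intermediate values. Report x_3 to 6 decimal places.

0.722430

x_1 = g(0.570000) = 0.764901
x_2 = g(0.764901) = 0.644451
x_3 = g(0.644451) = 0.722430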